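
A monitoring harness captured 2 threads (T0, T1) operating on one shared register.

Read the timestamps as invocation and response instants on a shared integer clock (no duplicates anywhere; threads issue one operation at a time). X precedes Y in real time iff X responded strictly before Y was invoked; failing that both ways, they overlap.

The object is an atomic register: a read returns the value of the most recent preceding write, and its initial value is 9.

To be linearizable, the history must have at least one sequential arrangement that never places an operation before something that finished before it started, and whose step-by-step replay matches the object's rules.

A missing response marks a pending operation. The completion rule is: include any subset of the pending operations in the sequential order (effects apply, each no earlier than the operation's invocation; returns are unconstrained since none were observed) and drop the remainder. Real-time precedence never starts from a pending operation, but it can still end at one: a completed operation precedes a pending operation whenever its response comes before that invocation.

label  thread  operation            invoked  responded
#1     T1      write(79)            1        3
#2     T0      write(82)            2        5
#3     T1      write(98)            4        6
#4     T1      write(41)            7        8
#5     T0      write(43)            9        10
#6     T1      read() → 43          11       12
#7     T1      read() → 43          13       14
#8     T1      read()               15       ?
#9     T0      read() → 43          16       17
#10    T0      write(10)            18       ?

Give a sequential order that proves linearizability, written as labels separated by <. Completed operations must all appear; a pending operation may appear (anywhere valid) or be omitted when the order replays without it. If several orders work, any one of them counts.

step 1: #1 write(79) — value 79
step 2: #2 write(82) — value 82
step 3: #3 write(98) — value 98
step 4: #4 write(41) — value 41
step 5: #5 write(43) — value 43
step 6: #6 read() → 43 — value 43
step 7: #7 read() → 43 — value 43
step 8: #8 read() (pending, included) — value 43
step 9: #9 read() → 43 — value 43

#1 < #2 < #3 < #4 < #5 < #6 < #7 < #8 < #9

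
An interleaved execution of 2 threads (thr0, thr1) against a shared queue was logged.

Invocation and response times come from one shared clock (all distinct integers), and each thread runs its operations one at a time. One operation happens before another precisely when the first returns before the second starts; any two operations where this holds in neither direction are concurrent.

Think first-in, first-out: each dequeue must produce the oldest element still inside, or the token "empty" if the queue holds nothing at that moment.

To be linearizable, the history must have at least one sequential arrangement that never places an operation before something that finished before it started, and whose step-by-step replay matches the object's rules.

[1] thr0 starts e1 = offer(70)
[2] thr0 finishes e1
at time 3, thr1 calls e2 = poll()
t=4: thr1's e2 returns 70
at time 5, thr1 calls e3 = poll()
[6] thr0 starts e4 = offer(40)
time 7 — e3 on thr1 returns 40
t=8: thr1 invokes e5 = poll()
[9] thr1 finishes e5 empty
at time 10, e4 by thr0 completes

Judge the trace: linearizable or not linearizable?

witness order: e1, e2, e4, e3, e5
step 1: e1 offer(70) — queue <70>
step 2: e2 poll() → 70 — queue <>
step 3: e4 offer(40) — queue <40>
step 4: e3 poll() → 40 — queue <>
step 5: e5 poll() → empty — queue <>

linearizable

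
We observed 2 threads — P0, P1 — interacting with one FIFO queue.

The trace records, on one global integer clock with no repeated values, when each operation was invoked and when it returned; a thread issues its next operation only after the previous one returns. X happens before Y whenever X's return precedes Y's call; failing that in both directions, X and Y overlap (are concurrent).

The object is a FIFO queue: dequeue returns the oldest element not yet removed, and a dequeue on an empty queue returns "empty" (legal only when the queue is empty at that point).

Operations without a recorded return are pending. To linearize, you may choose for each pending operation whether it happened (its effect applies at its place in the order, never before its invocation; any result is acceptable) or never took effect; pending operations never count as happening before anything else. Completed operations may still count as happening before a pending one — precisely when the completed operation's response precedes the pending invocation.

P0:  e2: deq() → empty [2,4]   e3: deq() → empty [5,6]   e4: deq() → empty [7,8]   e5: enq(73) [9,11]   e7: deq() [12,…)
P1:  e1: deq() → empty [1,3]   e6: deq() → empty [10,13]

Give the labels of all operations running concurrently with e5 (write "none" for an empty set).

concurrent with e5 ([9,11]): every op whose interval crosses 9..11
e1 [1,3]: before
e2 [2,4]: before
e3 [5,6]: before
e4 [7,8]: before
e6 [10,13]: concurrent
e7 [12,…): after

e6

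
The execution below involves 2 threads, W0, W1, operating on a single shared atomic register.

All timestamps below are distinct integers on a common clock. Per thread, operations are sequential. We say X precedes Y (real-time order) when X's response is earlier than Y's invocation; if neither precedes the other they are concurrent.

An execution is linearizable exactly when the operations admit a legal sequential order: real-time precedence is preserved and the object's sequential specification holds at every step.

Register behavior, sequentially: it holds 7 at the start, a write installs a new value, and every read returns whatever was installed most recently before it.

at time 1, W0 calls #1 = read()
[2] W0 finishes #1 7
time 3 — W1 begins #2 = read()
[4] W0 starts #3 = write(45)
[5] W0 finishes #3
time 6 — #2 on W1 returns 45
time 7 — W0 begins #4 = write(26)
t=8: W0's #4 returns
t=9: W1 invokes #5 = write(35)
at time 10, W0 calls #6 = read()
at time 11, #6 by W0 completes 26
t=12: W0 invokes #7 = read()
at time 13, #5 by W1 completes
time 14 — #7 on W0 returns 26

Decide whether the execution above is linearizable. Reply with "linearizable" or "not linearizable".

a witness: #1, #3, #2, #4, #6, #7, #5
1. #1 read() → 7, leaving value 7
2. #3 write(45), leaving value 45
3. #2 read() → 45, leaving value 45
4. #4 write(26), leaving value 26
5. #6 read() → 26, leaving value 26
6. #7 read() → 26, leaving value 26
7. #5 write(35), leaving value 35

linearizable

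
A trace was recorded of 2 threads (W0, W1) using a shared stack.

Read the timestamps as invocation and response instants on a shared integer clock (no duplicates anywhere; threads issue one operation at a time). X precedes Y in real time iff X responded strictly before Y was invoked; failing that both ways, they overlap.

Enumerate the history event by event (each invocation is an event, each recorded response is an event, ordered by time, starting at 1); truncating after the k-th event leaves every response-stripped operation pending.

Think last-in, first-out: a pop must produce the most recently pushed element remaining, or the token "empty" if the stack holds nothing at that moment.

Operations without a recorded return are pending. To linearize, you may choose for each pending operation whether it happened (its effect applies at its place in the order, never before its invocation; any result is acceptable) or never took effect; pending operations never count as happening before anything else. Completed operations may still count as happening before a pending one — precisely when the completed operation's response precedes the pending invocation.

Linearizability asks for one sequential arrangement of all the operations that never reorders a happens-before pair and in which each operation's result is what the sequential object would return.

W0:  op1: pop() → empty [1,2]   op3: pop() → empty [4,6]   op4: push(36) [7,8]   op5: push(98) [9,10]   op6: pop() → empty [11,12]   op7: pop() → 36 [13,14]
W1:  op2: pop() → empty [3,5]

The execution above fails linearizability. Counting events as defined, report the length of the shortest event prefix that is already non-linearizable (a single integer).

12

events 1..11 are linearizable, e.g. via op1, op2, op3, op4, op5:
step 1: op1 pop() → empty — stack <>
step 2: op2 pop() → empty — stack <>
step 3: op3 pop() → empty — stack <>
step 4: op4 push(36) — stack <36>
step 5: op5 push(98) — stack <36,98>
event 12 — op6's response, time 12 — after it, nothing linearizes
e.g. op1, op2, op3, op4, op5, op6: illegal at step 6, since op6 pop() → empty cannot apply there
e.g. op1, op3, op2, op4, op5, op6: illegal at step 6, since op6 pop() → empty cannot apply there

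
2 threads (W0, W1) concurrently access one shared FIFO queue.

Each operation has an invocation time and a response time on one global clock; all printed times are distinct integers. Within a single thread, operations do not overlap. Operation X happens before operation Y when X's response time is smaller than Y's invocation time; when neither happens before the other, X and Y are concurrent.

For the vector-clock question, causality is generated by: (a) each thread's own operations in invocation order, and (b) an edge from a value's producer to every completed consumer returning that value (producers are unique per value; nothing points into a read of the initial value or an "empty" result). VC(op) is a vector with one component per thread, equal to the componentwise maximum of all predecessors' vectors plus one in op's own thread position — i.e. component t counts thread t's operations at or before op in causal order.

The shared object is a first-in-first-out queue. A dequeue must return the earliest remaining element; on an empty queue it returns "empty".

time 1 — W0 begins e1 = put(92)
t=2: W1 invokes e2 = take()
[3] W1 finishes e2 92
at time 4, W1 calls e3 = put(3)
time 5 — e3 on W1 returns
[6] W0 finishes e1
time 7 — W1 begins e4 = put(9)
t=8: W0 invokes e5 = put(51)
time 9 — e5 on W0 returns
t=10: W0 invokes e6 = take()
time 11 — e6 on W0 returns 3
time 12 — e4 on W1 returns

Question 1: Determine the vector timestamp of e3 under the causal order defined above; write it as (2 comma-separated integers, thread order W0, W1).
(1, 2)

root op e1, invoked 1: fresh clock plus W0's own tick → (1, 0)
merge at e2 (invoked 2): VC(e1)=(1, 0), own-thread bump on W1 → (1, 1)
merge at e5 (invoked 8): VC(e1)=(1, 0), own-thread bump on W0 → (2, 0)
merge at e3 (invoked 4): VC(e2)=(1, 1), own-thread bump on W1 → (1, 2)
merge at e4 (invoked 7): VC(e3)=(1, 2), own-thread bump on W1 → (1, 3)
merge at e6 (invoked 10): VC(e3)=(1, 2), VC(e5)=(2, 0), own-thread bump on W0 → (3, 2)
target: VC(e3) = (1, 2)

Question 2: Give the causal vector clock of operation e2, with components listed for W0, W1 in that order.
(1, 1)

invoked at 1, e1 has no predecessors; its own W0 bump gives (1, 0)
e2, invoked 2, takes VC(e1)=(1, 0) under max, adds 1 for W1 → (1, 1)
e5, invoked 8, takes VC(e1)=(1, 0) under max, adds 1 for W0 → (2, 0)
e3, invoked 4, takes VC(e2)=(1, 1) under max, adds 1 for W1 → (1, 2)
e4, invoked 7, takes VC(e3)=(1, 2) under max, adds 1 for W1 → (1, 3)
e6, invoked 10, takes VC(e3)=(1, 2), VC(e5)=(2, 0) under max, adds 1 for W0 → (3, 2)
target: VC(e2) = (1, 1)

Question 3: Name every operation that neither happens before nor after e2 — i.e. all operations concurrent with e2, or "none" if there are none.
e1

e2 spans [2,3]; an op avoiding the whole window 2..3 is ordered, any other is concurrent
e1 [1,6]: concurrent
e3 [4,5]: after
e4 [7,12]: after
e5 [8,9]: after
e6 [10,11]: after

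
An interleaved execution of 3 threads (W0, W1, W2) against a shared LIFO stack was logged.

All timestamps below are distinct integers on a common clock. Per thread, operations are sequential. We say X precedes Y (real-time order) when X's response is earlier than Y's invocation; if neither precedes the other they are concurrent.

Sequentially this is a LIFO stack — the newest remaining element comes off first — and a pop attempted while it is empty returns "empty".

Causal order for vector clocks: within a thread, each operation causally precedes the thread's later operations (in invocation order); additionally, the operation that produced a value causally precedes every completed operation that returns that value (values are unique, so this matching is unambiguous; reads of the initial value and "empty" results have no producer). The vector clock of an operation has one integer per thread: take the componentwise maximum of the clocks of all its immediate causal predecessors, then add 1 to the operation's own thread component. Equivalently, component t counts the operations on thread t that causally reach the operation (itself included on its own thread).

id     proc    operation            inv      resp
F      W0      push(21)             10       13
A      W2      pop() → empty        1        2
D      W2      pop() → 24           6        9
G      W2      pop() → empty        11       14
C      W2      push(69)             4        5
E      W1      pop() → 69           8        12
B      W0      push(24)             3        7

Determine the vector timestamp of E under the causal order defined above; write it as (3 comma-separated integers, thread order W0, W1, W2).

no predecessors for A (invoked 1): W2 increments from zero → (0, 0, 1)
no predecessors for B (invoked 3): W0 increments from zero → (1, 0, 0)
invoked at 4, C merges VC(A)=(0, 0, 1) and bumps W2's slot → (0, 0, 2)
invoked at 10, F merges VC(B)=(1, 0, 0) and bumps W0's slot → (2, 0, 0)
invoked at 8, E merges VC(C)=(0, 0, 2) and bumps W1's slot → (0, 1, 2)
invoked at 6, D merges VC(B)=(1, 0, 0), VC(C)=(0, 0, 2) and bumps W2's slot → (1, 0, 3)
invoked at 11, G merges VC(D)=(1, 0, 3) and bumps W2's slot → (1, 0, 4)
target: VC(E) = (0, 1, 2)

(0, 1, 2)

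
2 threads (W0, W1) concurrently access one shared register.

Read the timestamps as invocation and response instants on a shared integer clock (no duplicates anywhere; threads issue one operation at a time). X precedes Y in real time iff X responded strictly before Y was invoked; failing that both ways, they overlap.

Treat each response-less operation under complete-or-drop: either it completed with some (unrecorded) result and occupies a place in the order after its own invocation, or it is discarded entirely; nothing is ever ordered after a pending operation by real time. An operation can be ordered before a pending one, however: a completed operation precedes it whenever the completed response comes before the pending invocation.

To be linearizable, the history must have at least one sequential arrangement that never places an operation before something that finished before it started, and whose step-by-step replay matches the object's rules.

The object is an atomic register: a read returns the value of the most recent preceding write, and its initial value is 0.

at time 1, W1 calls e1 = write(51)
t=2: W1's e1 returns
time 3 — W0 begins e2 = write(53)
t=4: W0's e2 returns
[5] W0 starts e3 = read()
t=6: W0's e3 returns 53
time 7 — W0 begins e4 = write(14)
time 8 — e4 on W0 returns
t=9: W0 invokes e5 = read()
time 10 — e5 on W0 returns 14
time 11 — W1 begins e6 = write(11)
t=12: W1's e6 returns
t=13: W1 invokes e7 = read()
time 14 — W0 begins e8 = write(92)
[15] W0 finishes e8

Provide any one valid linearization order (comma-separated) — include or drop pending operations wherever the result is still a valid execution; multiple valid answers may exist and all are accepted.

1. e1 write(51), leaving value 51
2. e2 write(53), leaving value 53
3. e3 read() → 53, leaving value 53
4. e4 write(14), leaving value 14
5. e5 read() → 14, leaving value 14
6. e6 write(11), leaving value 11
7. e7 read() (pending, included), leaving value 11
8. e8 write(92), leaving value 92

e1, e2, e3, e4, e5, e6, e7, e8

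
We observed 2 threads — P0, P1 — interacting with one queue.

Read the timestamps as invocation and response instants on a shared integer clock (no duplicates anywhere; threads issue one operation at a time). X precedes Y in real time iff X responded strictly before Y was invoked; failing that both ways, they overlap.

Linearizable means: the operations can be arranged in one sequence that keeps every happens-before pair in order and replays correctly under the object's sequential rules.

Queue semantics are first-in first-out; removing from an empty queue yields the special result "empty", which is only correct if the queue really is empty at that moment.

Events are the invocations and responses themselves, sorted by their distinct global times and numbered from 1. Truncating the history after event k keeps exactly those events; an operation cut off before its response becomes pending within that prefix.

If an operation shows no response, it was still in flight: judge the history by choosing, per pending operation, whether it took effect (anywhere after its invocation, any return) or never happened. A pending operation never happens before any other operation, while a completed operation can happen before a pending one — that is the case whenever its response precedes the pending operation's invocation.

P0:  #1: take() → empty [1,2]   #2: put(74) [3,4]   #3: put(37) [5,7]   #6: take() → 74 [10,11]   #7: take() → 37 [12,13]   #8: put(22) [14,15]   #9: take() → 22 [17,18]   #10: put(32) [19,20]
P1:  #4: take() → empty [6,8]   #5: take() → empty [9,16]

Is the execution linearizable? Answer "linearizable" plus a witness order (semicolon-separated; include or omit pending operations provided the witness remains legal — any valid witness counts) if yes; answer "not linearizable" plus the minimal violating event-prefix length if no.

prefix check: 1..7 passes, 1..8 fails once #4's time-8 response joins
checked exhaustively: 2 real-time-consistent orders of 4 completed operations, zero legal queue replays
take #1, #2, #3, #4: step 4 already fails, because #4 take() → empty cannot occur there
take #1, #2, #4, #3: step 3 already fails, because #4 take() → empty cannot occur there

not linearizable — minimal violating prefix: 8 events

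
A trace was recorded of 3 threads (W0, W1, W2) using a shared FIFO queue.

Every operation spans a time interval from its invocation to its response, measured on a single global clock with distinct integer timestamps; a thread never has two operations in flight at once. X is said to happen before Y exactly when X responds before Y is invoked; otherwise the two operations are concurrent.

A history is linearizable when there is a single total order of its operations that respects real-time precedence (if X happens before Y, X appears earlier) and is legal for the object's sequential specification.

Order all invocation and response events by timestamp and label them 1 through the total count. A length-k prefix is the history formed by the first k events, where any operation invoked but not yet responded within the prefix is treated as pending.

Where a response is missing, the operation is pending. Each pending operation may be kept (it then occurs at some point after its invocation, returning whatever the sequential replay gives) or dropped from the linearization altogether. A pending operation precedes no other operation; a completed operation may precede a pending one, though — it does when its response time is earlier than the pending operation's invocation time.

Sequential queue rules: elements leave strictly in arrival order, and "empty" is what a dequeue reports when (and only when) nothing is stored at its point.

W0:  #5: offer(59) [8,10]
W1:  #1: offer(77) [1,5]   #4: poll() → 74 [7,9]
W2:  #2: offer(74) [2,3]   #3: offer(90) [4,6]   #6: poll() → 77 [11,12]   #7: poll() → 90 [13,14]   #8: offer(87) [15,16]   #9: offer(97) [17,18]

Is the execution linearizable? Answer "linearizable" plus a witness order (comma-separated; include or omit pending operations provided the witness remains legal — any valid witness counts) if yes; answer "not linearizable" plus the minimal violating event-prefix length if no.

step 1: #2 offer(74) — queue <74>
step 2: #1 offer(77) — queue <74,77>
step 3: #3 offer(90) — queue <74,77,90>
step 4: #4 poll() → 74 — queue <77,90>
step 5: #5 offer(59) — queue <77,90,59>
step 6: #6 poll() → 77 — queue <90,59>
step 7: #7 poll() → 90 — queue <59>
step 8: #8 offer(87) — queue <59,87>
step 9: #9 offer(97) — queue <59,87,97>

linearizable — witness: #2, #1, #3, #4, #5, #6, #7, #8, #9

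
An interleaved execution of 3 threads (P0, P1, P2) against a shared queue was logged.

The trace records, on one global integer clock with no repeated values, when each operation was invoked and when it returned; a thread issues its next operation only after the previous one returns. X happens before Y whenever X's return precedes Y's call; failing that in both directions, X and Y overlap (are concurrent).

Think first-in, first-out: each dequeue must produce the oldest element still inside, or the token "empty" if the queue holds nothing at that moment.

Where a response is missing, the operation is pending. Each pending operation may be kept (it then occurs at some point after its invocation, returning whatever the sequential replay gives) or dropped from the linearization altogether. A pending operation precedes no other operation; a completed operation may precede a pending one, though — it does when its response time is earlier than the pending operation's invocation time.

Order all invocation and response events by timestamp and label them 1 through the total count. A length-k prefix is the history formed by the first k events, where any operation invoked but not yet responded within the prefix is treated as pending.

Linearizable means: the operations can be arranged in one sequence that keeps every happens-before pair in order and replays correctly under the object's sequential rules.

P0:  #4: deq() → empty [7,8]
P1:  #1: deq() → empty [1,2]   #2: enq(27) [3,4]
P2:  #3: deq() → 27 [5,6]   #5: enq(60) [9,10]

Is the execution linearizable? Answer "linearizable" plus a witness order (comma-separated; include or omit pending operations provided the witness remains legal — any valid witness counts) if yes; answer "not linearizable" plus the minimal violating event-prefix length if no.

1. #1 deq() → empty, leaving queue <>
2. #2 enq(27), leaving queue <27>
3. #3 deq() → 27, leaving queue <>
4. #4 deq() → empty, leaving queue <>
5. #5 enq(60), leaving queue <60>

linearizable — witness: #1, #2, #3, #4, #5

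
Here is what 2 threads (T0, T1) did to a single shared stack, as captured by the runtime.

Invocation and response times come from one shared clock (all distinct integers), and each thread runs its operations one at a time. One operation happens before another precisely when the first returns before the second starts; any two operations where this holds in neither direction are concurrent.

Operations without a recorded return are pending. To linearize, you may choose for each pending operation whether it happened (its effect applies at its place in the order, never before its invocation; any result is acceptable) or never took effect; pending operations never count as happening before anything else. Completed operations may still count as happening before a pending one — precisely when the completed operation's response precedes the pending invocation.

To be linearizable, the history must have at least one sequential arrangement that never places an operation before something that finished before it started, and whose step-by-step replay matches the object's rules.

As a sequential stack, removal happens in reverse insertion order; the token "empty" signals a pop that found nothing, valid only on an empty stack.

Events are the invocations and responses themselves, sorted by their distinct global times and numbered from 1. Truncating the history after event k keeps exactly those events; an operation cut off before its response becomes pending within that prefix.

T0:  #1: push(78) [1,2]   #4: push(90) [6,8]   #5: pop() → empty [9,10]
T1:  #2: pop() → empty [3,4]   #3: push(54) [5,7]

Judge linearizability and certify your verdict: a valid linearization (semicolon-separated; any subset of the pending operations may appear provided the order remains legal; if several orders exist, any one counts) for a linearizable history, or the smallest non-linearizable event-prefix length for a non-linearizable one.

not linearizable — minimal violating prefix: 4 events

events 1..3 are fine; event 4 — the response of #2 at time 4 — makes the prefix non-linearizable
exactly one order of the 2 completed ops respects real time; the stack replay fails
take #1, #2: step 2 already fails, because #2 pop() → empty cannot occur there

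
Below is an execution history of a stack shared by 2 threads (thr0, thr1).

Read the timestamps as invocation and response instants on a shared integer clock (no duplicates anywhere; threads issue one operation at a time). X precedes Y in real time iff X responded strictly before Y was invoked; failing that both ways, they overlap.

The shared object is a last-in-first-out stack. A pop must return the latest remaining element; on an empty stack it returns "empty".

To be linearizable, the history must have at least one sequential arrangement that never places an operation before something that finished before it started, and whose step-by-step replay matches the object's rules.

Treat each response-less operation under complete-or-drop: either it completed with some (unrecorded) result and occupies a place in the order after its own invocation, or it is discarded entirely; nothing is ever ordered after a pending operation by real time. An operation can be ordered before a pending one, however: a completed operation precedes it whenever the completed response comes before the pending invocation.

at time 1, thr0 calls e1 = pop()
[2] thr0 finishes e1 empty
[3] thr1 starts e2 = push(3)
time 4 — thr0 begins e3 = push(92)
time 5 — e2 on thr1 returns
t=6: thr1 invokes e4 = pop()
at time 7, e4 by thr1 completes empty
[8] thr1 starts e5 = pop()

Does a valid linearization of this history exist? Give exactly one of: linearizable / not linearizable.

the violation lands at event 7, e4's response at time 7: events 1..6 linearize, events 1..7 do not
a single order respects real time; the 3 completed stack operations fail replay along it
no completion choice of the 1 pending operation (e3) rescues it — every subset was tried
for example e1, e2, e4 (pending dropped) fails at step 3: e4 pop() → empty is not legal there

not linearizable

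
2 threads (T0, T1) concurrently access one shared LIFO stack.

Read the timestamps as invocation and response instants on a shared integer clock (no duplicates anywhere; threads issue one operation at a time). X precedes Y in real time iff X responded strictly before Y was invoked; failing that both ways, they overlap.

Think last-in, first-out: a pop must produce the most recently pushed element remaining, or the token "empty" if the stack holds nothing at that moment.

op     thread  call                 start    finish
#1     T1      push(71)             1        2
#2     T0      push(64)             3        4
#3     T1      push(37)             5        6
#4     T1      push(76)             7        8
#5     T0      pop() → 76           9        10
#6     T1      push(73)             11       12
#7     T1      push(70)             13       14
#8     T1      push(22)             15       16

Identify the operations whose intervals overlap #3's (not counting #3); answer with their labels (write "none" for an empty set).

concurrent with #3 ([5,6]): every op whose interval crosses 5..6
#1 [1,2]: before
#2 [3,4]: before
#4 [7,8]: after
#5 [9,10]: after
#6 [11,12]: after
#7 [13,14]: after
#8 [15,16]: after

none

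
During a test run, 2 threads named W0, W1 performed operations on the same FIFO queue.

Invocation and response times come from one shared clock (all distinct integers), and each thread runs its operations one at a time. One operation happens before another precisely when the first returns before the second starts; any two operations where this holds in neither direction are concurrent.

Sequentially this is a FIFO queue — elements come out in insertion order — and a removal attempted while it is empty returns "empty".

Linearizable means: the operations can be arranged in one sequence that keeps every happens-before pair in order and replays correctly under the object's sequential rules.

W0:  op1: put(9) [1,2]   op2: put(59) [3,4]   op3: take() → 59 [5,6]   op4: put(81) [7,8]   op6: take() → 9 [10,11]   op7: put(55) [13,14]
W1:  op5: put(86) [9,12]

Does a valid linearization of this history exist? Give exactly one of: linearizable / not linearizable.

the violation lands at event 6, op3's response at time 6: events 1..5 linearize, events 1..6 do not
exhaustive check: the 3 completed FIFO queue ops admit one real-time order; illegal
sample order op1, op2, op3 stalls at step 3 — op3 take() → 59 has no legal effect

not linearizable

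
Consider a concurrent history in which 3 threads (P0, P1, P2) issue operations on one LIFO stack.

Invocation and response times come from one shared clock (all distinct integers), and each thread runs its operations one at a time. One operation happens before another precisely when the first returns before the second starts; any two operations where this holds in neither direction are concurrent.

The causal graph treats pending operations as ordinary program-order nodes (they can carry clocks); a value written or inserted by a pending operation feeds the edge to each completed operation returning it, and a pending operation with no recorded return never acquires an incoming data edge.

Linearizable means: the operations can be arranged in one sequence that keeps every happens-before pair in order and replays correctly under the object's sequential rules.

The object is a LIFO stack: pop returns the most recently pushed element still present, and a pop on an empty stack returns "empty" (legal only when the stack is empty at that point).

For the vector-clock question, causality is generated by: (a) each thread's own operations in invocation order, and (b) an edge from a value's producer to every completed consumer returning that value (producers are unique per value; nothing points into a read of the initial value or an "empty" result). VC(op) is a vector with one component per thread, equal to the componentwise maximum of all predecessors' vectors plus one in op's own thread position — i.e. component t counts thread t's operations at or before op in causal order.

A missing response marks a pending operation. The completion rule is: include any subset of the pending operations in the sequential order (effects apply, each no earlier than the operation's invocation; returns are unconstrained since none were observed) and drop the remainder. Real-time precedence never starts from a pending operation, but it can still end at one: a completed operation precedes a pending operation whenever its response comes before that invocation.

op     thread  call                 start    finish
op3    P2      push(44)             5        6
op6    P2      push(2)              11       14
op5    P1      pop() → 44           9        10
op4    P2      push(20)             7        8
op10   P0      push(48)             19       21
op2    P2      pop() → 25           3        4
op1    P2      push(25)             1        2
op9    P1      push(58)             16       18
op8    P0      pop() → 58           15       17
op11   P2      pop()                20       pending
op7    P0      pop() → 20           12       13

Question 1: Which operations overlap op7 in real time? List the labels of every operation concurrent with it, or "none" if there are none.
Answer: op6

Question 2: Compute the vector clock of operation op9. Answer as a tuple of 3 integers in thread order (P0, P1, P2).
Answer: (0, 2, 3)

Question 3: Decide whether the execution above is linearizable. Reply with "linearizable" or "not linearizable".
the violation lands at event 10, op5's response at time 10: events 1..9 linearize, events 1..10 do not
exhaustive check: the 5 completed LIFO stack ops admit one real-time order; illegal
take op1, op2, op3, op4, op5: step 5 already fails, because op5 pop() → 44 cannot occur there

not linearizable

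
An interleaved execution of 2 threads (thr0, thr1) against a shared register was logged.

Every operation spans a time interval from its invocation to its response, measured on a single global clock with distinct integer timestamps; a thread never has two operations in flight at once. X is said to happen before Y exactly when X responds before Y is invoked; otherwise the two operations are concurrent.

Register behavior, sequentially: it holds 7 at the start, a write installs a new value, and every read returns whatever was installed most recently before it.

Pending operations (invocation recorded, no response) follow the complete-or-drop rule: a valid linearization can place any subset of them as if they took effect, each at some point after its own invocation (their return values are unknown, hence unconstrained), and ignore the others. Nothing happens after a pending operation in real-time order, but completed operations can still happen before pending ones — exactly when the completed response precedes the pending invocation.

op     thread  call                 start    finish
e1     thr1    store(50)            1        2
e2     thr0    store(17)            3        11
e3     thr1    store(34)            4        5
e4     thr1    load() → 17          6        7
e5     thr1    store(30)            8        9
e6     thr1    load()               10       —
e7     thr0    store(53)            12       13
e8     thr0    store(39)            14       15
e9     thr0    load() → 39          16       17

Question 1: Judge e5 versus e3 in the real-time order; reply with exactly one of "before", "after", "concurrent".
after

e5 spans [8,9], e3 spans [4,5]
resp(e3)=5 < inv(e5)=8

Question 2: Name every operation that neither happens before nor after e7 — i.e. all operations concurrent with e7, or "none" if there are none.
e6

overlap test against e7 [12,13]: concurrent iff the interval meets 12..13
e1 [1,2]: before
e2 [3,11]: before
e3 [4,5]: before
e4 [6,7]: before
e5 [8,9]: before
e6 [10,…): concurrent
e8 [14,15]: after
e9 [16,17]: after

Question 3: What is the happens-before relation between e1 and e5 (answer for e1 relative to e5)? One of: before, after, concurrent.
before

e1 spans [1,2], e5 spans [8,9]
resp(e1)=2 < inv(e5)=8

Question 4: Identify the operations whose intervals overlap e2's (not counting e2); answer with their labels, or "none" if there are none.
e3, e4, e5, e6

e2 spans [3,11]; an op avoiding the whole window 3..11 is ordered, any other is concurrent
e1 [1,2]: before
e3 [4,5]: concurrent
e4 [6,7]: concurrent
e5 [8,9]: concurrent
e6 [10,…): concurrent
e7 [12,13]: after
e8 [14,15]: after
e9 [16,17]: after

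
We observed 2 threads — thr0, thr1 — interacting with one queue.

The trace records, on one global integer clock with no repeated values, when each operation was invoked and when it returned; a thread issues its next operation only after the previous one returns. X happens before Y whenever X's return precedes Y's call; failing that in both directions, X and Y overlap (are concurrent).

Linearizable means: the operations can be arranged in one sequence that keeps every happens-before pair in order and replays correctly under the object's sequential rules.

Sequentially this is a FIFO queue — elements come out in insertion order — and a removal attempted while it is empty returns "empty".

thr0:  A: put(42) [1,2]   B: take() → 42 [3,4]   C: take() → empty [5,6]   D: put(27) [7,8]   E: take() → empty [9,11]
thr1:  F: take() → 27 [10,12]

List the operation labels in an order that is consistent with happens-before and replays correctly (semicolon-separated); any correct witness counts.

1. A put(42), leaving queue <42>
2. B take() → 42, leaving queue <>
3. C take() → empty, leaving queue <>
4. D put(27), leaving queue <27>
5. F take() → 27, leaving queue <>
6. E take() → empty, leaving queue <>

A; B; C; D; F; E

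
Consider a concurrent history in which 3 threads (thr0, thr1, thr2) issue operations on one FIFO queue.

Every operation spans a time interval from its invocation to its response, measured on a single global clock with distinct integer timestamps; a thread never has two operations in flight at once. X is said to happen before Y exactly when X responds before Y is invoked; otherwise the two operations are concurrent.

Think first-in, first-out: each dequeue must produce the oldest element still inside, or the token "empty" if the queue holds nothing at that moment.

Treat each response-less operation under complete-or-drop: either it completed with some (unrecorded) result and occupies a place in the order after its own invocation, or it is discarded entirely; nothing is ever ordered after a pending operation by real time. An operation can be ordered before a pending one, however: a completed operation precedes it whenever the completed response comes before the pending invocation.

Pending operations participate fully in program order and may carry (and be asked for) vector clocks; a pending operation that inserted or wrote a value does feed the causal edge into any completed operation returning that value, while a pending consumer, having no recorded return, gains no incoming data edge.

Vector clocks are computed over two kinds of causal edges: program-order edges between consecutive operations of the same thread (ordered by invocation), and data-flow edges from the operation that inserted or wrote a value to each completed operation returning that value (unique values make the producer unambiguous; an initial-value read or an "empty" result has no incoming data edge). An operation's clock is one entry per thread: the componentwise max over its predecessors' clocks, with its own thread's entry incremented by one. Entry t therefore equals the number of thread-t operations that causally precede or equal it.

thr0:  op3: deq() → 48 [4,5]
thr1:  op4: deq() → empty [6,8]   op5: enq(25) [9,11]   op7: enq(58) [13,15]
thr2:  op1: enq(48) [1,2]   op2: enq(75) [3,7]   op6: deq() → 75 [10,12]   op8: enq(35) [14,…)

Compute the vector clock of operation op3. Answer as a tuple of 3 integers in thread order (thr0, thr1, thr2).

invoked at 1, op1 has no predecessors; its own thr2 bump gives (0, 0, 1)
invoked at 6, op4 has no predecessors; its own thr1 bump gives (0, 1, 0)
op2, invoked 3, takes VC(op1)=(0, 0, 1) under max, adds 1 for thr2 → (0, 0, 2)
op5, invoked 9, takes VC(op4)=(0, 1, 0) under max, adds 1 for thr1 → (0, 2, 0)
op3, invoked 4, takes VC(op1)=(0, 0, 1) under max, adds 1 for thr0 → (1, 0, 1)
op6, invoked 10, takes VC(op2)=(0, 0, 2) under max, adds 1 for thr2 → (0, 0, 3)
op7, invoked 13, takes VC(op5)=(0, 2, 0) under max, adds 1 for thr1 → (0, 3, 0)
op8, invoked 14, takes VC(op6)=(0, 0, 3) under max, adds 1 for thr2 → (0, 0, 4)
target: VC(op3) = (1, 0, 1)

(1, 0, 1)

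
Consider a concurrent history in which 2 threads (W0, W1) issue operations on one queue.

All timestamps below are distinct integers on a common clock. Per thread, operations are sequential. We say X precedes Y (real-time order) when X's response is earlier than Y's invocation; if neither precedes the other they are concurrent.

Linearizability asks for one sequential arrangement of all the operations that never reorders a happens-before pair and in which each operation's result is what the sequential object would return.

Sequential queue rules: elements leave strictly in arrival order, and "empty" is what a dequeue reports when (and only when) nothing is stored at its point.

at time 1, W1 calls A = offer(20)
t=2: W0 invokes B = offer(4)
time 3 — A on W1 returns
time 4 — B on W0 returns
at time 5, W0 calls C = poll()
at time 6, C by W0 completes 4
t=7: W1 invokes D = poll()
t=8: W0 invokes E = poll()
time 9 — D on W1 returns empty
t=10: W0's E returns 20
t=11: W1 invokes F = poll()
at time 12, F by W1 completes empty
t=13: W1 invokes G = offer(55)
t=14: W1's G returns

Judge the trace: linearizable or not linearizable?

linearizable

one valid linearization: B, A, C, E, D, F, G
step 1: B offer(4) — queue <4>
step 2: A offer(20) — queue <4,20>
step 3: C poll() → 4 — queue <20>
step 4: E poll() → 20 — queue <>
step 5: D poll() → empty — queue <>
step 6: F poll() → empty — queue <>
step 7: G offer(55) — queue <55>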